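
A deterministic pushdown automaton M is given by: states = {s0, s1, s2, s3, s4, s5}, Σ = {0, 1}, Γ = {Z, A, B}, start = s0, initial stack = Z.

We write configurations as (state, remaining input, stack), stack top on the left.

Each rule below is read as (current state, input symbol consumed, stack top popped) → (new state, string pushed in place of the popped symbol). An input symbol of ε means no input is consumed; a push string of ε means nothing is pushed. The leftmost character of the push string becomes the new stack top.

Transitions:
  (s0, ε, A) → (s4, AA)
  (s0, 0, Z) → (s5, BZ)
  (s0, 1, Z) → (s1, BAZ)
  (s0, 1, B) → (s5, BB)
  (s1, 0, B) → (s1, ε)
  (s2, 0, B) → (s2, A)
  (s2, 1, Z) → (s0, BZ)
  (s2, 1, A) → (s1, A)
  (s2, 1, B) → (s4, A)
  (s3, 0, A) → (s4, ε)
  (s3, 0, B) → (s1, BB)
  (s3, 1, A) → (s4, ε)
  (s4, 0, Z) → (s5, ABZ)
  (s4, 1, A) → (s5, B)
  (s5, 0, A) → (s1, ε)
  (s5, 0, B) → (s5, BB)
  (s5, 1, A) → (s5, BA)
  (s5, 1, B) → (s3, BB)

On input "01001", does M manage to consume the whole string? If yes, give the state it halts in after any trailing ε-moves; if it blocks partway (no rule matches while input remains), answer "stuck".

stuck

(s0, 01001, Z) ⊢ (s5, 1001, BZ) ⊢ (s3, 001, BBZ) ⊢ (s1, 01, BBBZ) ⊢ (s1, 1, BBZ)
No transition for (s1, 1, top B); M blocks with input 1 remaining.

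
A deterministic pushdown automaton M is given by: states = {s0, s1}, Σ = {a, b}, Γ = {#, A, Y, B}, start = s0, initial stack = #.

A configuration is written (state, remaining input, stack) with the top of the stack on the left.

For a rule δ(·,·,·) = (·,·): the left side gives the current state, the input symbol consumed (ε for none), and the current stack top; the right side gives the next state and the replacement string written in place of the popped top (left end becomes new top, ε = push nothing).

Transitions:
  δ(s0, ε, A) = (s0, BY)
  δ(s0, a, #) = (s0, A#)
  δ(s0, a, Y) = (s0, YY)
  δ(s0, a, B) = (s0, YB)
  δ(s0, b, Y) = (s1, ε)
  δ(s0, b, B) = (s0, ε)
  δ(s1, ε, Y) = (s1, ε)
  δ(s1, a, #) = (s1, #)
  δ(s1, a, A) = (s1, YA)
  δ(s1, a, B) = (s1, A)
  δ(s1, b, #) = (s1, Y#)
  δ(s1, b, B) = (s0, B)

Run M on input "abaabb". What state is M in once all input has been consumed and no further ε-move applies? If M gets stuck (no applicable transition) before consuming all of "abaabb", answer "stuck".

s1

(s0, abaabb, #)
  read a, top #: go to s0, push A# → (s0, baabb, A#)
  ε-move, top A: go to s0, push BY → (s0, baabb, BY#)
  read b, top B: go to s0, push ε → (s0, aabb, Y#)
  read a, top Y: go to s0, push YY → (s0, abb, YY#)
  read a, top Y: go to s0, push YY → (s0, bb, YYY#)
  read b, top Y: go to s1, push ε → (s1, b, YY#)
  ε-move, top Y: go to s1, push ε → (s1, b, Y#)
  ε-move, top Y: go to s1, push ε → (s1, b, #)
  read b, top #: go to s1, push Y# → (s1, ε, Y#)
  ε-move, top Y: go to s1, push ε → (s1, ε, #)
All input consumed; M is in state s1.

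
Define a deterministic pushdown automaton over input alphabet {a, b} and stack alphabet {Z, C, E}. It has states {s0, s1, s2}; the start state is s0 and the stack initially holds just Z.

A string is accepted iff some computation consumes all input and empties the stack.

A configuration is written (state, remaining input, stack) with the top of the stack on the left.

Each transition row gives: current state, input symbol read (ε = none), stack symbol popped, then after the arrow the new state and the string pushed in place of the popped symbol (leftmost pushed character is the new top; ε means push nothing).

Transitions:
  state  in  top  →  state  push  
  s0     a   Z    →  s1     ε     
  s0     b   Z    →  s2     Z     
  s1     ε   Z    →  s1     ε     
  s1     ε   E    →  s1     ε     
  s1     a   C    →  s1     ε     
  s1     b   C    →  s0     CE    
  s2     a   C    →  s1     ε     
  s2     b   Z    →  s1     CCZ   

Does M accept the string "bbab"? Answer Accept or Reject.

Reject

(s0, bbab, Z)
  read b, top Z: go to s2, push Z → (s2, bab, Z)
  read b, top Z: go to s1, push CCZ → (s1, ab, CCZ)
  read a, top C: go to s1, push ε → (s1, b, CZ)
  read b, top C: go to s0, push CE → (s0, ε, CEZ)
All input consumed; stack is CEZ, not empty, and no further ε-move applies.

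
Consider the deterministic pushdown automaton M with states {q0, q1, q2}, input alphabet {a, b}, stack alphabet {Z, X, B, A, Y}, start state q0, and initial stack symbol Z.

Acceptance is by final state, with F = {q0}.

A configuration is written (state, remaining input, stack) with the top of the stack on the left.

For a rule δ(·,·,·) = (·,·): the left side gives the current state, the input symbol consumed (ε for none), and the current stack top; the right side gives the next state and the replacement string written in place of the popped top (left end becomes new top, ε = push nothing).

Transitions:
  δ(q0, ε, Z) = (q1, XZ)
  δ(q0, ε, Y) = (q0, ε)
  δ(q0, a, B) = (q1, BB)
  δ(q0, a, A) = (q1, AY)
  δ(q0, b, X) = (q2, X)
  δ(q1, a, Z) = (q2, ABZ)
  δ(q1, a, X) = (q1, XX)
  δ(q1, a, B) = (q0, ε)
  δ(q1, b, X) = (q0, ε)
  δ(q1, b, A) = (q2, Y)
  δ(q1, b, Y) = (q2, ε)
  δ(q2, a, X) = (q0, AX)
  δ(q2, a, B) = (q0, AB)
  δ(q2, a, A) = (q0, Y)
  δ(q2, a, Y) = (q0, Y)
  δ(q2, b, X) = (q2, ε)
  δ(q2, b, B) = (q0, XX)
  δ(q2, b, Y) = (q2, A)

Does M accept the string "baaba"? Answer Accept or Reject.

(q0, baaba, Z)
  ε-move, top Z: go to q1, push XZ → (q1, baaba, XZ)
  read b, top X: go to q0, push ε → (q0, aaba, Z)
  ε-move, top Z: go to q1, push XZ → (q1, aaba, XZ)
  read a, top X: go to q1, push XX → (q1, aba, XXZ)
  read a, top X: go to q1, push XX → (q1, ba, XXXZ)
  read b, top X: go to q0, push ε → (q0, a, XXZ)
No transition applies at (q0, a, XXZ); input not fully consumed.

Reject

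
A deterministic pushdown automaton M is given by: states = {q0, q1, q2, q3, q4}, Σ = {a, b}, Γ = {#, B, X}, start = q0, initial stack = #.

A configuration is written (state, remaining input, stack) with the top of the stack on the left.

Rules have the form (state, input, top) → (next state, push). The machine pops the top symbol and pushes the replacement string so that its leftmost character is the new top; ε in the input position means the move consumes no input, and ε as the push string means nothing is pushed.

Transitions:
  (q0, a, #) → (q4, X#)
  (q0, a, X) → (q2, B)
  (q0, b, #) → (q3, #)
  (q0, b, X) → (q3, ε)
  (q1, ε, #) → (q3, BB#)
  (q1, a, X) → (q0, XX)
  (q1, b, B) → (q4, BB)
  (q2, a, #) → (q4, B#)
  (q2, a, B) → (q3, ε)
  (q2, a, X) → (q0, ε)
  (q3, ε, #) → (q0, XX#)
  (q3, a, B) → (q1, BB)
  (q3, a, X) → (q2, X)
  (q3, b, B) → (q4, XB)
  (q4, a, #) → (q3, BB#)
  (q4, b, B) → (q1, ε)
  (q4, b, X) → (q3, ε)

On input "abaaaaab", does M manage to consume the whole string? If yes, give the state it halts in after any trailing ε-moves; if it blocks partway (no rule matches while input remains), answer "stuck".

q0

(q0, abaaaaab, #)
  read a, top #: go to q4, push X# → (q4, baaaaab, X#)
  read b, top X: go to q3, push ε → (q3, aaaaab, #)
  ε-move, top #: go to q0, push XX# → (q0, aaaaab, XX#)
  read a, top X: go to q2, push B → (q2, aaaab, BX#)
  read a, top B: go to q3, push ε → (q3, aaab, X#)
  read a, top X: go to q2, push X → (q2, aab, X#)
  read a, top X: go to q0, push ε → (q0, ab, #)
  read a, top #: go to q4, push X# → (q4, b, X#)
  read b, top X: go to q3, push ε → (q3, ε, #)
  ε-move, top #: go to q0, push XX# → (q0, ε, XX#)
All input consumed; M is in state q0.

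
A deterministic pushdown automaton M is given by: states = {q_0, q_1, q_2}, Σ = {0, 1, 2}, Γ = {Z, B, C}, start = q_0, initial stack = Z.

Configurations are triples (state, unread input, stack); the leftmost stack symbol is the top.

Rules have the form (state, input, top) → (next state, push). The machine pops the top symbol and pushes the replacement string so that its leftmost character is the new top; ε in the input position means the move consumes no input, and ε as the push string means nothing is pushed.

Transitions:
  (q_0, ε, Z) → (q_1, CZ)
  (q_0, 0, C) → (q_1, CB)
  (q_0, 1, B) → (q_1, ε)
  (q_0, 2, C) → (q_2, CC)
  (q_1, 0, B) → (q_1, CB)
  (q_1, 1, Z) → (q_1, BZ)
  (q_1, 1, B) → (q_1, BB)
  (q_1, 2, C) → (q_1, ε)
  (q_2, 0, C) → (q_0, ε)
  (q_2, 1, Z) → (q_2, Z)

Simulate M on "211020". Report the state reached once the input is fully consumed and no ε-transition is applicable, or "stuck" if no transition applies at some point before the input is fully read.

q_1

(q_0, 211020, Z)
  ε-move, top Z: go to q_1, push CZ → (q_1, 211020, CZ)
  read 2, top C: go to q_1, push ε → (q_1, 11020, Z)
  read 1, top Z: go to q_1, push BZ → (q_1, 1020, BZ)
  read 1, top B: go to q_1, push BB → (q_1, 020, BBZ)
  read 0, top B: go to q_1, push CB → (q_1, 20, CBBZ)
  read 2, top C: go to q_1, push ε → (q_1, 0, BBZ)
  read 0, top B: go to q_1, push CB → (q_1, ε, CBBZ)
All input consumed; M is in state q_1.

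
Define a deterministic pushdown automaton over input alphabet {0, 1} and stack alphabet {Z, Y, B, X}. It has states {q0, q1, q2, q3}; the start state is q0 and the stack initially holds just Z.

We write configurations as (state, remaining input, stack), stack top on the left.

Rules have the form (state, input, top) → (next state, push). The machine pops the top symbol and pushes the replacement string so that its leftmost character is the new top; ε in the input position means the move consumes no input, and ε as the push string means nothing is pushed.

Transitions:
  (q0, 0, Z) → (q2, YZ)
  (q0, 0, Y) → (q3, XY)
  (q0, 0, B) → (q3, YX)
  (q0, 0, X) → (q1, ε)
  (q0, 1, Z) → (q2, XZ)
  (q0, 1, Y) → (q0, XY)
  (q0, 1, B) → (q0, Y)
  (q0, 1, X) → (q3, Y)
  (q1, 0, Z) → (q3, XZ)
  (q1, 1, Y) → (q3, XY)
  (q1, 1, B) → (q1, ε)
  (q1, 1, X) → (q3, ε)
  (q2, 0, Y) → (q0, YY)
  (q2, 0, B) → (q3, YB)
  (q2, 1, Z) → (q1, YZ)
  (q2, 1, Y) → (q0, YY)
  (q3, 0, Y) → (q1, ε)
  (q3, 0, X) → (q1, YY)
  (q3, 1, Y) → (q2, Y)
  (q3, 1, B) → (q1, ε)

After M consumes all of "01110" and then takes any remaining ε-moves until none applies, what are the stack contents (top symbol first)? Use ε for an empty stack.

(q0, 01110, Z)
  read 0, top Z: go to q2, push YZ → (q2, 1110, YZ)
  read 1, top Y: go to q0, push YY → (q0, 110, YYZ)
  read 1, top Y: go to q0, push XY → (q0, 10, XYYZ)
  read 1, top X: go to q3, push Y → (q3, 0, YYYZ)
  read 0, top Y: go to q1, push ε → (q1, ε, YYZ)
All input consumed in state q1 with stack YYZ.

YYZ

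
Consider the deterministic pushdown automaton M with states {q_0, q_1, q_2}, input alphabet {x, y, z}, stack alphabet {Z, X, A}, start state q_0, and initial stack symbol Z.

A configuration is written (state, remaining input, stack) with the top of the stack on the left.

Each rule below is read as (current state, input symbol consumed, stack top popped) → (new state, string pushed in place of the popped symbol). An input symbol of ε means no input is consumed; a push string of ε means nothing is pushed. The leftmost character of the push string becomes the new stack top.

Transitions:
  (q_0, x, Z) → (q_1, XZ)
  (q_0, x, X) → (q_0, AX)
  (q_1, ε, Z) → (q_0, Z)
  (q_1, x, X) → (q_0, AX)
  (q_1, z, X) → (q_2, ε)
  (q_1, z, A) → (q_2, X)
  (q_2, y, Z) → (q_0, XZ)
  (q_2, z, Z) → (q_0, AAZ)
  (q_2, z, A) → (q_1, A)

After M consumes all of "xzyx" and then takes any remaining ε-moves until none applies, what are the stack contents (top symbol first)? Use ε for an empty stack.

AXZ

(q_0, xzyx, Z)
  read x, top Z: go to q_1, push XZ → (q_1, zyx, XZ)
  read z, top X: go to q_2, push ε → (q_2, yx, Z)
  read y, top Z: go to q_0, push XZ → (q_0, x, XZ)
  read x, top X: go to q_0, push AX → (q_0, ε, AXZ)
All input consumed in state q_0 with stack AXZ.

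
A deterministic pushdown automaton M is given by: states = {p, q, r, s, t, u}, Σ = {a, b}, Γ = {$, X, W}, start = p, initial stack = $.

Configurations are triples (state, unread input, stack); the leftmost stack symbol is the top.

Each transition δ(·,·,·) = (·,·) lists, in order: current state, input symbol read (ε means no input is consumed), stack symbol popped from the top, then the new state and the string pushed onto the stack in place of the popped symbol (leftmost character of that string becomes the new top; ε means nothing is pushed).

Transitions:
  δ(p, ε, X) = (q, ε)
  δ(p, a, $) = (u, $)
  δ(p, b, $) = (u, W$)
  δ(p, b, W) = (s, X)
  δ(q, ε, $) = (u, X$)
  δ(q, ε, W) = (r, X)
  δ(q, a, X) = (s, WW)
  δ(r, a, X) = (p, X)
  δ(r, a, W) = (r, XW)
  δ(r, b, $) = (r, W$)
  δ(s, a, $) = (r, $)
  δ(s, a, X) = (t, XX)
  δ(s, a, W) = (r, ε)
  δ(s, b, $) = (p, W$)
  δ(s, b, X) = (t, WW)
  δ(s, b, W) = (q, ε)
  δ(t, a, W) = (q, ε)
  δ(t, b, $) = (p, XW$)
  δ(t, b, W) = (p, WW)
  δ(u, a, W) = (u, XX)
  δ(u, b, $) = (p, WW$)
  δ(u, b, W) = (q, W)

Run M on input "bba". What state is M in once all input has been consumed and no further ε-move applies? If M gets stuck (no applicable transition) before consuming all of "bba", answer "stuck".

u

(p, bba, $) ⊢ (u, ba, W$) ⊢ (q, a, W$) ⊢ (r, a, X$) ⊢ (p, ε, X$) ⊢ (q, ε, $) ⊢ (u, ε, X$)
All input consumed; M is in state u.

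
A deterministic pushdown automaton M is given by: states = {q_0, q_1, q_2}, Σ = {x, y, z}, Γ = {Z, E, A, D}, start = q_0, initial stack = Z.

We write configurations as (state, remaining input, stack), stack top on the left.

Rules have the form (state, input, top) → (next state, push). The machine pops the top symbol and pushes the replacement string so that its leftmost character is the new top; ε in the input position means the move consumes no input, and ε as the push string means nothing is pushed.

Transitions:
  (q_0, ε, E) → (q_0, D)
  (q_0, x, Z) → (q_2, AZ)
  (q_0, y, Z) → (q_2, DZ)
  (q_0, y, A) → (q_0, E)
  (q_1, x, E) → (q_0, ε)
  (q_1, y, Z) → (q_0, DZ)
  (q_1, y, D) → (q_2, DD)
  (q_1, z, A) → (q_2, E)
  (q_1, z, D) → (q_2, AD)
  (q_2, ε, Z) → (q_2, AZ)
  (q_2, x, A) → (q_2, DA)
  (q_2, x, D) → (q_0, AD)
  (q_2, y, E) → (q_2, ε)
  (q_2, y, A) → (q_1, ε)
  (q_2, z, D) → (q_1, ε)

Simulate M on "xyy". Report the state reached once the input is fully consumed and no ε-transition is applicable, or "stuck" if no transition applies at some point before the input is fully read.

q_0

(q_0, xyy, Z)
  read x, top Z: go to q_2, push AZ → (q_2, yy, AZ)
  read y, top A: go to q_1, push ε → (q_1, y, Z)
  read y, top Z: go to q_0, push DZ → (q_0, ε, DZ)
All input consumed; M is in state q_0.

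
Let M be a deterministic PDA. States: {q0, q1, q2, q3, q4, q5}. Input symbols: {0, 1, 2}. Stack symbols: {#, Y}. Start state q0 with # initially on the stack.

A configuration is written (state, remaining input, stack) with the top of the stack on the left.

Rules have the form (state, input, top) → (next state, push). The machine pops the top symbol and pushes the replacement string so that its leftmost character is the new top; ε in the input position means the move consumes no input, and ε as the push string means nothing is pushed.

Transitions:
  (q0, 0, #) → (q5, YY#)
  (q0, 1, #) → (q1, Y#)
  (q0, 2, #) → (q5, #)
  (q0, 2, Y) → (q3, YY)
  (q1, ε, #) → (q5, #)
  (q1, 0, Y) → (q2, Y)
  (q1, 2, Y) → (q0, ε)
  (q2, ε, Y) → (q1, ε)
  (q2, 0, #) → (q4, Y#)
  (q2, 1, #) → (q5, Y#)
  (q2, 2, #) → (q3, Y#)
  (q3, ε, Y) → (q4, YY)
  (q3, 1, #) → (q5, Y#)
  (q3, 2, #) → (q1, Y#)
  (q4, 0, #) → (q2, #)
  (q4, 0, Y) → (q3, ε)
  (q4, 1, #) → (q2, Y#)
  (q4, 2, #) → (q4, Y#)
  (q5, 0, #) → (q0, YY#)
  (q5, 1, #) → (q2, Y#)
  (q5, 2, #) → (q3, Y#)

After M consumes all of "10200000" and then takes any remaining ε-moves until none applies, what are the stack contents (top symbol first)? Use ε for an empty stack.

(q0, 10200000, #)
  read 1, top #: go to q1, push Y# → (q1, 0200000, Y#)
  read 0, top Y: go to q2, push Y → (q2, 200000, Y#)
  ε-move, top Y: go to q1, push ε → (q1, 200000, #)
  ε-move, top #: go to q5, push # → (q5, 200000, #)
  read 2, top #: go to q3, push Y# → (q3, 00000, Y#)
  ε-move, top Y: go to q4, push YY → (q4, 00000, YY#)
  read 0, top Y: go to q3, push ε → (q3, 0000, Y#)
  ε-move, top Y: go to q4, push YY → (q4, 0000, YY#)
  read 0, top Y: go to q3, push ε → (q3, 000, Y#)
  ε-move, top Y: go to q4, push YY → (q4, 000, YY#)
  read 0, top Y: go to q3, push ε → (q3, 00, Y#)
  ε-move, top Y: go to q4, push YY → (q4, 00, YY#)
  read 0, top Y: go to q3, push ε → (q3, 0, Y#)
  ε-move, top Y: go to q4, push YY → (q4, 0, YY#)
  read 0, top Y: go to q3, push ε → (q3, ε, Y#)
  ε-move, top Y: go to q4, push YY → (q4, ε, YY#)
All input consumed in state q4 with stack YY#.

YY#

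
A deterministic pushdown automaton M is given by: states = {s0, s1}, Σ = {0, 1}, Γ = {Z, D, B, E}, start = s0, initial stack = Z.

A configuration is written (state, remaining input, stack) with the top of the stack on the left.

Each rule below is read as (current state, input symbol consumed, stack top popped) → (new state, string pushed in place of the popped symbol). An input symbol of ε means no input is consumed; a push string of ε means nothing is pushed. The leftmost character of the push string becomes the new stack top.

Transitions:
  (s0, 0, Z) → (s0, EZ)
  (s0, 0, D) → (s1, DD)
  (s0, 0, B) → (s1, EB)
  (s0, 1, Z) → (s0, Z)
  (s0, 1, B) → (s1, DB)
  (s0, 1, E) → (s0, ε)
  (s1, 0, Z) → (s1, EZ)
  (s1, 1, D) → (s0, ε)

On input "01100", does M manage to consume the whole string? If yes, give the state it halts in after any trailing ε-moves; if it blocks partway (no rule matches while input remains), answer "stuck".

(s0, 01100, Z)
  read 0, top Z: go to s0, push EZ → (s0, 1100, EZ)
  read 1, top E: go to s0, push ε → (s0, 100, Z)
  read 1, top Z: go to s0, push Z → (s0, 00, Z)
  read 0, top Z: go to s0, push EZ → (s0, 0, EZ)
No transition for (s0, 0, top E); M blocks with input 0 remaining.

stuck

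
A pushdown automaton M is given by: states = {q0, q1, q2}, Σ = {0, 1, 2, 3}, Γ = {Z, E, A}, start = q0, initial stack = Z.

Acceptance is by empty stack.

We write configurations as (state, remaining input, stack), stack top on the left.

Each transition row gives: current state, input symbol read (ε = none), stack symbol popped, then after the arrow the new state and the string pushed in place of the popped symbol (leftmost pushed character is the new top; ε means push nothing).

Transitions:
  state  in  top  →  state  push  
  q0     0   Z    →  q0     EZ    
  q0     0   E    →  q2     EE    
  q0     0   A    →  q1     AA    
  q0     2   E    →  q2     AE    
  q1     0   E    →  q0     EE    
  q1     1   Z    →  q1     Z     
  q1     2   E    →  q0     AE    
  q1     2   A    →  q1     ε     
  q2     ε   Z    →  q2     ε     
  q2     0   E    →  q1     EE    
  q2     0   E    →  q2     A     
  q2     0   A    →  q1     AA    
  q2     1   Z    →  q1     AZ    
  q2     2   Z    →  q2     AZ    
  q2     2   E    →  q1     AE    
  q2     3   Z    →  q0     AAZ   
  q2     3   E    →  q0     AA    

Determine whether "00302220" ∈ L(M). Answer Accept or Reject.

Reject

No computation consumes all input and empties the stack.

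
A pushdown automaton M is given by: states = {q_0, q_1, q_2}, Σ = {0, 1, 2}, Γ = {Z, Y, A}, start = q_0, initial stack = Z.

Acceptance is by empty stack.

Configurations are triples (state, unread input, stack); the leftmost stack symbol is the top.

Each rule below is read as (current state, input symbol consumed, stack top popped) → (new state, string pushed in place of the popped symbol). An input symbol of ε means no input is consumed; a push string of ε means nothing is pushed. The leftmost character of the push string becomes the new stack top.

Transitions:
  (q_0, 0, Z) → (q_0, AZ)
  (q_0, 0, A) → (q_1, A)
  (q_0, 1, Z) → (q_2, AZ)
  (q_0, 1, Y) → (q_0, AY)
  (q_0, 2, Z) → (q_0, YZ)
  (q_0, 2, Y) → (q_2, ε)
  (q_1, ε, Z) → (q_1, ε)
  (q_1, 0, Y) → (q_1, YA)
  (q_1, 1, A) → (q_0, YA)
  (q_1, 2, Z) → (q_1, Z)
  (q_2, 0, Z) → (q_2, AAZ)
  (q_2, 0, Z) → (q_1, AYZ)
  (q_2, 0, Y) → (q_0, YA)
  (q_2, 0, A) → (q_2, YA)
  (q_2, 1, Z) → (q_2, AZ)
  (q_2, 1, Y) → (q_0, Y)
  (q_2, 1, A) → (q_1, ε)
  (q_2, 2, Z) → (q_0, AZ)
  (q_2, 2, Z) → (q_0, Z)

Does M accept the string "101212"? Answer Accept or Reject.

Accept

One accepting computation: (q_0, 101212, Z) ⊢ (q_2, 01212, AZ) ⊢ (q_2, 1212, YAZ) ⊢ (q_0, 212, YAZ) ⊢ (q_2, 12, AZ) ⊢ (q_1, 2, Z) ⊢ (q_1, ε, Z) ⊢ (q_1, ε, ε)
All input consumed and the stack is empty.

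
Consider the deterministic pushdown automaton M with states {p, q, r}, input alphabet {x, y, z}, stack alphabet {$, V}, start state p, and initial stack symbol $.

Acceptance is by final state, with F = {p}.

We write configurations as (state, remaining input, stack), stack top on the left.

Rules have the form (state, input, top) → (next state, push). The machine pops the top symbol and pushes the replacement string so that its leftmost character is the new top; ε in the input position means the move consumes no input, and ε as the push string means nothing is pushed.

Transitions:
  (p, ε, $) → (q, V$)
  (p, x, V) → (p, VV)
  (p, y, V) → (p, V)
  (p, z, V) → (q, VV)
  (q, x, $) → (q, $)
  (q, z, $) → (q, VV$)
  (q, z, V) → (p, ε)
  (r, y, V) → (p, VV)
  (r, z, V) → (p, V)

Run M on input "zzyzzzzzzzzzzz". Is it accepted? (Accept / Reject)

(p, zzyzzzzzzzzzzz, $)
  ε-move, top $: go to q, push V$ → (q, zzyzzzzzzzzzzz, V$)
  read z, top V: go to p, push ε → (p, zyzzzzzzzzzzz, $)
  ε-move, top $: go to q, push V$ → (q, zyzzzzzzzzzzz, V$)
  read z, top V: go to p, push ε → (p, yzzzzzzzzzzz, $)
  ε-move, top $: go to q, push V$ → (q, yzzzzzzzzzzz, V$)
No transition applies at (q, yzzzzzzzzzzz, V$); input not fully consumed.

Reject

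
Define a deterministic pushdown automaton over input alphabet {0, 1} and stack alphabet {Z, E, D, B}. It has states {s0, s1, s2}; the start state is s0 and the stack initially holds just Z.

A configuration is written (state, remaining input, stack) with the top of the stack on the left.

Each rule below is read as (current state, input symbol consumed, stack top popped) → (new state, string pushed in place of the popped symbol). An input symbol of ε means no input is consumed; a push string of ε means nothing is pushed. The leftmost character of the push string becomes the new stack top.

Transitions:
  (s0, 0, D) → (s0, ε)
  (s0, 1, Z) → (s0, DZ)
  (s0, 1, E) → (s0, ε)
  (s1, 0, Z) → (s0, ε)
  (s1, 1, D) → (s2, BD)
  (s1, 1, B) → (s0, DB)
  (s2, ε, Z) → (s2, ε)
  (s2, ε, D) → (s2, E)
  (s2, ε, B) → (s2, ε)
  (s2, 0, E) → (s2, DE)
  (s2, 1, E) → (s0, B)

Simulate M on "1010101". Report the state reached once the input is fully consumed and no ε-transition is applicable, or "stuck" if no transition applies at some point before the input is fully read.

(s0, 1010101, Z) ⊢ (s0, 010101, DZ) ⊢ (s0, 10101, Z) ⊢ (s0, 0101, DZ) ⊢ (s0, 101, Z) ⊢ (s0, 01, DZ) ⊢ (s0, 1, Z) ⊢ (s0, ε, DZ)
All input consumed; M is in state s0.

s0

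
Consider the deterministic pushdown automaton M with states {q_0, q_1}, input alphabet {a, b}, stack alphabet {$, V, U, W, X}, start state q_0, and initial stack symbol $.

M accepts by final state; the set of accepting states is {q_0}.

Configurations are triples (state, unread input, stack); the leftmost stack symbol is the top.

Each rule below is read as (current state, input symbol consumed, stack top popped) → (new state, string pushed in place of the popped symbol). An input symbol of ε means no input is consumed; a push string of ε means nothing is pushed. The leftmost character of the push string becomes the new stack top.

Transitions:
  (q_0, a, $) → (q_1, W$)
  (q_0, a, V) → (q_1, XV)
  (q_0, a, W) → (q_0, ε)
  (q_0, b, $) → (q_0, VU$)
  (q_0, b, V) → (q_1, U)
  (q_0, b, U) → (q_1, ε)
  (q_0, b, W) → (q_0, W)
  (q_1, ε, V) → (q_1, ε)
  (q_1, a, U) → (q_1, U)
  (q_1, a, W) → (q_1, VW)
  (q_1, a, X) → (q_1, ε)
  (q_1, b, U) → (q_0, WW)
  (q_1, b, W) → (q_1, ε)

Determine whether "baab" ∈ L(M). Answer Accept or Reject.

Accept

(q_0, baab, $)
  read b, top $: go to q_0, push VU$ → (q_0, aab, VU$)
  read a, top V: go to q_1, push XV → (q_1, ab, XVU$)
  read a, top X: go to q_1, push ε → (q_1, b, VU$)
  ε-move, top V: go to q_1, push ε → (q_1, b, U$)
  read b, top U: go to q_0, push WW → (q_0, ε, WW$)
All input consumed; state q_0 ∈ F.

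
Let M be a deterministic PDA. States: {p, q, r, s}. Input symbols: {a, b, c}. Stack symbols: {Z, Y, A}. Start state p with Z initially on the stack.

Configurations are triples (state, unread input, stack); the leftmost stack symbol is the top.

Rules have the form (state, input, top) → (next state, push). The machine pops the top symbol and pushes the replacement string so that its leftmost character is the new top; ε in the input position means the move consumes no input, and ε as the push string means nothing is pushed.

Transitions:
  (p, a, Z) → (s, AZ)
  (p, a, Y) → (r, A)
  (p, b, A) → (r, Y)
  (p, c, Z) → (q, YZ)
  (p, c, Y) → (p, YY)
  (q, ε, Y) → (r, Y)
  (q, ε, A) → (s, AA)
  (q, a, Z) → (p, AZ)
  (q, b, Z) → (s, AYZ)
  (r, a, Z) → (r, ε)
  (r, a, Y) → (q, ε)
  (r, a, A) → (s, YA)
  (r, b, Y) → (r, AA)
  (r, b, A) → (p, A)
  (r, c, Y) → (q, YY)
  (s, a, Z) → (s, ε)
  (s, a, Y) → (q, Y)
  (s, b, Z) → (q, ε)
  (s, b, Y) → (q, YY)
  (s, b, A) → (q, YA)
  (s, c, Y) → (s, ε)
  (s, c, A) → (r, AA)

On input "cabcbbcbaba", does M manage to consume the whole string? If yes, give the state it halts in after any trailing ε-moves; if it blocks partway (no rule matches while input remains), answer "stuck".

r

(p, cabcbbcbaba, Z) ⊢ (q, abcbbcbaba, YZ) ⊢ (r, abcbbcbaba, YZ) ⊢ (q, bcbbcbaba, Z) ⊢ (s, cbbcbaba, AYZ) ⊢ (r, bbcbaba, AAYZ) ⊢ (p, bcbaba, AAYZ) ⊢ (r, cbaba, YAYZ) ⊢ (q, baba, YYAYZ) ⊢ (r, baba, YYAYZ) ⊢ (r, aba, AAYAYZ) ⊢ (s, ba, YAAYAYZ) ⊢ (q, a, YYAAYAYZ) ⊢ (r, a, YYAAYAYZ) ⊢ (q, ε, YAAYAYZ) ⊢ (r, ε, YAAYAYZ)
All input consumed; M is in state r.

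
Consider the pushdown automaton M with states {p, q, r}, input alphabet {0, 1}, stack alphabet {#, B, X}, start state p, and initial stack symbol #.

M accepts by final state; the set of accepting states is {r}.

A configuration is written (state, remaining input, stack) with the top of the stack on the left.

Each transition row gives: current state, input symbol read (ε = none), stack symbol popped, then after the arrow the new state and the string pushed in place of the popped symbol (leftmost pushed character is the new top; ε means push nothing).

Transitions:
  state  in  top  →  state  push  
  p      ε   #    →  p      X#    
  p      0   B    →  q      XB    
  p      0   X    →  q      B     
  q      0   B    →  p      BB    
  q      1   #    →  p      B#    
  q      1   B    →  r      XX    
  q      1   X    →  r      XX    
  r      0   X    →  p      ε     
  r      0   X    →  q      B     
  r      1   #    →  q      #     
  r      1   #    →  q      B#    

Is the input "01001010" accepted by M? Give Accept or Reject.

Reject

No computation consumes all input and reaches a final state.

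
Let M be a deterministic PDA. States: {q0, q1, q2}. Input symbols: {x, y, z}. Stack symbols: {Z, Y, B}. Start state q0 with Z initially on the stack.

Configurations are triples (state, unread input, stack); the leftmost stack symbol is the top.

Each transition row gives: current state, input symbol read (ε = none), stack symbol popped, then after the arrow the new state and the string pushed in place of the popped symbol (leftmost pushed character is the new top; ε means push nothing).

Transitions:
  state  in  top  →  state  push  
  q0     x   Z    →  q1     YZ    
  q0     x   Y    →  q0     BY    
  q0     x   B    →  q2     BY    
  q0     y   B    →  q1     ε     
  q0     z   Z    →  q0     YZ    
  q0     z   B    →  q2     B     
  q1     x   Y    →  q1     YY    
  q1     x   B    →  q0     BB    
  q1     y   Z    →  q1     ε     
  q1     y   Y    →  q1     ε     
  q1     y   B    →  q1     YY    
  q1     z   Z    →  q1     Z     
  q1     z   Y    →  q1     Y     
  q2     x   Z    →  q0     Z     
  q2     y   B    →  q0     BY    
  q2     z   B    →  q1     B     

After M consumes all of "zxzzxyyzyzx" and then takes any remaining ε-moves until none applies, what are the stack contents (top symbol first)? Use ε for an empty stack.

(q0, zxzzxyyzyzx, Z) ⊢ (q0, xzzxyyzyzx, YZ) ⊢ (q0, zzxyyzyzx, BYZ) ⊢ (q2, zxyyzyzx, BYZ) ⊢ (q1, xyyzyzx, BYZ) ⊢ (q0, yyzyzx, BBYZ) ⊢ (q1, yzyzx, BYZ) ⊢ (q1, zyzx, YYYZ) ⊢ (q1, yzx, YYYZ) ⊢ (q1, zx, YYZ) ⊢ (q1, x, YYZ) ⊢ (q1, ε, YYYZ)
All input consumed in state q1 with stack YYYZ.

YYYZ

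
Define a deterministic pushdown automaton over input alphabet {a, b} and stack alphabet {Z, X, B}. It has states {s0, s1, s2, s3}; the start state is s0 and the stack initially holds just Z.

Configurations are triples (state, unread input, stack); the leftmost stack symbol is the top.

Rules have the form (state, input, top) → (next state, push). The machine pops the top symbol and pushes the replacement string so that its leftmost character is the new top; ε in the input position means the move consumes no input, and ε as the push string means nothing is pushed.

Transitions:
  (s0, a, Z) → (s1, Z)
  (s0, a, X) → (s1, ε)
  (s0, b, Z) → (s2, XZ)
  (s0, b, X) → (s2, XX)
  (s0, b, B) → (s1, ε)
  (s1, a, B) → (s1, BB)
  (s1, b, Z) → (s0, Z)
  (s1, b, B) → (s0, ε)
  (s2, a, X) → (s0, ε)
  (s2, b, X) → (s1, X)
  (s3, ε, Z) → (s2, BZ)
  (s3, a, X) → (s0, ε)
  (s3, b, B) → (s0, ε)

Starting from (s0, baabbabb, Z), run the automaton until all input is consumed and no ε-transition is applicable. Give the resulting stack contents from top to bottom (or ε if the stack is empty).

XZ

(s0, baabbabb, Z) ⊢ (s2, aabbabb, XZ) ⊢ (s0, abbabb, Z) ⊢ (s1, bbabb, Z) ⊢ (s0, babb, Z) ⊢ (s2, abb, XZ) ⊢ (s0, bb, Z) ⊢ (s2, b, XZ) ⊢ (s1, ε, XZ)
All input consumed in state s1 with stack XZ.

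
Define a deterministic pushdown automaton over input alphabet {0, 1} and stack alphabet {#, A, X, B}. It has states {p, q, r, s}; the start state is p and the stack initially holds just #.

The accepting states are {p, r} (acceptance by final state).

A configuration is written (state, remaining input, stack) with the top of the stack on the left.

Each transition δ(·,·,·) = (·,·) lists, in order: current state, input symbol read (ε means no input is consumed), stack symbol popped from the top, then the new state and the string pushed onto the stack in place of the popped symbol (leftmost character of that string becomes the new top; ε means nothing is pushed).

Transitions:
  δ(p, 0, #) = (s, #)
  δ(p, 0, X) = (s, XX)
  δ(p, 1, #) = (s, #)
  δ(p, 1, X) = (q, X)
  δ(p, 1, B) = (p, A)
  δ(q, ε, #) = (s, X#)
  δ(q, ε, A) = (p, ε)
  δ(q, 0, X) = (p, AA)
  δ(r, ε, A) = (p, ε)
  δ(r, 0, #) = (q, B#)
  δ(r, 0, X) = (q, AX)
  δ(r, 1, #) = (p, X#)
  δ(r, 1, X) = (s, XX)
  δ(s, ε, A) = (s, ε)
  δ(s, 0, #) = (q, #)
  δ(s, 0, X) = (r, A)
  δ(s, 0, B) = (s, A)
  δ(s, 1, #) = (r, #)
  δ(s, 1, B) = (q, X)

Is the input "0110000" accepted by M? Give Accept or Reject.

Accept

(p, 0110000, #)
  read 0, top #: go to s, push # → (s, 110000, #)
  read 1, top #: go to r, push # → (r, 10000, #)
  read 1, top #: go to p, push X# → (p, 0000, X#)
  read 0, top X: go to s, push XX → (s, 000, XX#)
  read 0, top X: go to r, push A → (r, 00, AX#)
  ε-move, top A: go to p, push ε → (p, 00, X#)
  read 0, top X: go to s, push XX → (s, 0, XX#)
  read 0, top X: go to r, push A → (r, ε, AX#)
All input consumed; state r ∈ F.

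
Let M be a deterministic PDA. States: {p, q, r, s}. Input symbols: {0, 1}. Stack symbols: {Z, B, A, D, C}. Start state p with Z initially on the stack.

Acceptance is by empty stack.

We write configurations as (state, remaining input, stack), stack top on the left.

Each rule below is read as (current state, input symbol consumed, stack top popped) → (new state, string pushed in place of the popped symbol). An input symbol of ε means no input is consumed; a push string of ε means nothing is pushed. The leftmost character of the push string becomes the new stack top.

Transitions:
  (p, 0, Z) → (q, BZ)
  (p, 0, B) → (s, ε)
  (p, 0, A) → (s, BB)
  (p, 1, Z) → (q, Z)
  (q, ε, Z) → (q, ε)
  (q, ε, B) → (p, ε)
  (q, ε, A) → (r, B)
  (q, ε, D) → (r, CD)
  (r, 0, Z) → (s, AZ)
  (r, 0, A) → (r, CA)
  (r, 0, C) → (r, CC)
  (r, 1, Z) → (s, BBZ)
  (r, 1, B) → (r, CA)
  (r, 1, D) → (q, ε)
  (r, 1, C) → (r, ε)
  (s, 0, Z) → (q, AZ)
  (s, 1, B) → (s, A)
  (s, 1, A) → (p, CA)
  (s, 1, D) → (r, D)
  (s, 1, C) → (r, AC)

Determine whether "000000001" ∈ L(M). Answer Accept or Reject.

Accept

(p, 000000001, Z) ⊢ (q, 00000001, BZ) ⊢ (p, 00000001, Z) ⊢ (q, 0000001, BZ) ⊢ (p, 0000001, Z) ⊢ (q, 000001, BZ) ⊢ (p, 000001, Z) ⊢ (q, 00001, BZ) ⊢ (p, 00001, Z) ⊢ (q, 0001, BZ) ⊢ (p, 0001, Z) ⊢ (q, 001, BZ) ⊢ (p, 001, Z) ⊢ (q, 01, BZ) ⊢ (p, 01, Z) ⊢ (q, 1, BZ) ⊢ (p, 1, Z) ⊢ (q, ε, Z) ⊢ (q, ε, ε)
All input consumed and the stack is empty.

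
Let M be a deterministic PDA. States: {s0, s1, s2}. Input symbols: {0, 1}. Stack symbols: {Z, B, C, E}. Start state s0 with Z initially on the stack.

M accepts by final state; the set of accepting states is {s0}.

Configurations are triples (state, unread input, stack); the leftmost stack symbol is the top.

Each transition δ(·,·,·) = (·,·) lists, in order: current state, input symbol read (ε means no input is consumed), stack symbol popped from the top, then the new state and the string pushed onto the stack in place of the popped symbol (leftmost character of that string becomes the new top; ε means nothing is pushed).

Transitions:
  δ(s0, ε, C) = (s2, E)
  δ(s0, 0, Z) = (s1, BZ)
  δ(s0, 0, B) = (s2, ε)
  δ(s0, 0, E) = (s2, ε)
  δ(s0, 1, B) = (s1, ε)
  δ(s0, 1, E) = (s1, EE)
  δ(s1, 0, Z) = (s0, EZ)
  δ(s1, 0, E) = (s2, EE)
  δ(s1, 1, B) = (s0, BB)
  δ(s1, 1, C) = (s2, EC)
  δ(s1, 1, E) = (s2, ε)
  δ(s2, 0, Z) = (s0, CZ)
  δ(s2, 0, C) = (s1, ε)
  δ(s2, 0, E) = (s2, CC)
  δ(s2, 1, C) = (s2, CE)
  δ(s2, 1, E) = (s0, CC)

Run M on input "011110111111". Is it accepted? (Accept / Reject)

Reject

(s0, 011110111111, Z)
  read 0, top Z: go to s1, push BZ → (s1, 11110111111, BZ)
  read 1, top B: go to s0, push BB → (s0, 1110111111, BBZ)
  read 1, top B: go to s1, push ε → (s1, 110111111, BZ)
  read 1, top B: go to s0, push BB → (s0, 10111111, BBZ)
  read 1, top B: go to s1, push ε → (s1, 0111111, BZ)
No transition applies at (s1, 0111111, BZ); input not fully consumed.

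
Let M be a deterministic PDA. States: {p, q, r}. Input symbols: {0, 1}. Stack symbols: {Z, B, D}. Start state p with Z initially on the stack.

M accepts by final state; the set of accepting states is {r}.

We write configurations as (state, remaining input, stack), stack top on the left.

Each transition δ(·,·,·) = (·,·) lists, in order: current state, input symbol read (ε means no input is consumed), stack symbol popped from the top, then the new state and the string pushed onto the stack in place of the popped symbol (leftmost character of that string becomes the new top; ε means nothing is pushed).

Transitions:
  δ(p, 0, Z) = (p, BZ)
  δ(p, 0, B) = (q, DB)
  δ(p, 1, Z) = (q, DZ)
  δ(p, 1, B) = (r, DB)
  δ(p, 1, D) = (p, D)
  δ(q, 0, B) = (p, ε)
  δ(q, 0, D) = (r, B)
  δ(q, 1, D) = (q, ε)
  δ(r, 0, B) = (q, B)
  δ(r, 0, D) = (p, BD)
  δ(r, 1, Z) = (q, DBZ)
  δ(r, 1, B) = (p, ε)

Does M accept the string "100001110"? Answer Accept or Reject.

Reject

(p, 100001110, Z)
  read 1, top Z: go to q, push DZ → (q, 00001110, DZ)
  read 0, top D: go to r, push B → (r, 0001110, BZ)
  read 0, top B: go to q, push B → (q, 001110, BZ)
  read 0, top B: go to p, push ε → (p, 01110, Z)
  read 0, top Z: go to p, push BZ → (p, 1110, BZ)
  read 1, top B: go to r, push DB → (r, 110, DBZ)
No transition applies at (r, 110, DBZ); input not fully consumed.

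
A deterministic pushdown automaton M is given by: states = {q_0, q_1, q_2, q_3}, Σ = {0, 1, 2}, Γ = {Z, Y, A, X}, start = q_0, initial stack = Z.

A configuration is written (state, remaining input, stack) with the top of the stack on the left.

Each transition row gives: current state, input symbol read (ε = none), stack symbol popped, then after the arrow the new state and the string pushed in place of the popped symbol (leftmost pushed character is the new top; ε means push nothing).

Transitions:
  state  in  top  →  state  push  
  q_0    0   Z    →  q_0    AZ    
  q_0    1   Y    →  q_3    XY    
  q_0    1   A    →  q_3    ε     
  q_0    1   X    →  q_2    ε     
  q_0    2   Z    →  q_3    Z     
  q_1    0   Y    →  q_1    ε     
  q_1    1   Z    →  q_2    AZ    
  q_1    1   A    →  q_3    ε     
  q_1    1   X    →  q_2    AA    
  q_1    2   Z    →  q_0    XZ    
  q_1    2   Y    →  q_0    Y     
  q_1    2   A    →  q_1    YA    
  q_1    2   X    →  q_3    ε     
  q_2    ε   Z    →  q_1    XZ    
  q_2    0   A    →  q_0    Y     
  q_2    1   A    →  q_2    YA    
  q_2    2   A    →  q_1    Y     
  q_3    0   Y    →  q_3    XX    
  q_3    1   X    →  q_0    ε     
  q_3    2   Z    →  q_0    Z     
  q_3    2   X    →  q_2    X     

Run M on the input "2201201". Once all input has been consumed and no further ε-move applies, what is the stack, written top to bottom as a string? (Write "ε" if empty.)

Z

(q_0, 2201201, Z) ⊢ (q_3, 201201, Z) ⊢ (q_0, 01201, Z) ⊢ (q_0, 1201, AZ) ⊢ (q_3, 201, Z) ⊢ (q_0, 01, Z) ⊢ (q_0, 1, AZ) ⊢ (q_3, ε, Z)
All input consumed in state q_3 with stack Z.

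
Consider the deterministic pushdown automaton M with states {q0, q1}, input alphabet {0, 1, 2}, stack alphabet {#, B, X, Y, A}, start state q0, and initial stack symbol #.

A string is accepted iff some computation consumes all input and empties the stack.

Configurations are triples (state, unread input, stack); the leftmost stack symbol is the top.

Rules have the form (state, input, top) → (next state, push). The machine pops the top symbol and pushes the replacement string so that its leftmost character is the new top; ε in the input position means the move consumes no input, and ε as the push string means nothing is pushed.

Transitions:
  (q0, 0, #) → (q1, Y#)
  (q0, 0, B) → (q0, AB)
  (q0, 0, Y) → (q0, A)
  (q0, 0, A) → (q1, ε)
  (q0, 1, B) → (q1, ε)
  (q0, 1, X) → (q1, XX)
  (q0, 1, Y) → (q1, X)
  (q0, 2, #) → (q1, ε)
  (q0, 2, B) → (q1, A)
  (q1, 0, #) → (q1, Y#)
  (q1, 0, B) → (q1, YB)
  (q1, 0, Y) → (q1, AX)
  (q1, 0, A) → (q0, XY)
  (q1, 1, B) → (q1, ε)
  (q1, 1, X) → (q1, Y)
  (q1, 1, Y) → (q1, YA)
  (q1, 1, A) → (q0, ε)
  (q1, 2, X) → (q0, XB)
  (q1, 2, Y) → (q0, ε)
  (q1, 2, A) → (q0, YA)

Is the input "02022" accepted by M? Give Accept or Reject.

(q0, 02022, #) ⊢ (q1, 2022, Y#) ⊢ (q0, 022, #) ⊢ (q1, 22, Y#) ⊢ (q0, 2, #) ⊢ (q1, ε, ε)
All input consumed and the stack is empty.

Accept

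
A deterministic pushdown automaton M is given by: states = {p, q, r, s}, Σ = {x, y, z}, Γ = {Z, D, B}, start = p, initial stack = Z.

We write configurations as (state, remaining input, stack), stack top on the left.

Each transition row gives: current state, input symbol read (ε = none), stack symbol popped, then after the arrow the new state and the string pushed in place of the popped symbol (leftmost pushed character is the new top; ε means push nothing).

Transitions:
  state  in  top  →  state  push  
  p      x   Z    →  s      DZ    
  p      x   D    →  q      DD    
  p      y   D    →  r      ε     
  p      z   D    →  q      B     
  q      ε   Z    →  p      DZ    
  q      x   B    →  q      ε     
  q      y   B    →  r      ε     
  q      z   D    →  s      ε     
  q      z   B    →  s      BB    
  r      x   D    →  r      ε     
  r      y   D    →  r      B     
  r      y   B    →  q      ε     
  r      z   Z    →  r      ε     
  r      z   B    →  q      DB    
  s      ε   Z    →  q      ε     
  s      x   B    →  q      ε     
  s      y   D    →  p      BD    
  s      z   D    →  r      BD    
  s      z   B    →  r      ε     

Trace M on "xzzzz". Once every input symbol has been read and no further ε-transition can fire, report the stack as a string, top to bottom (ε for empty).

DZ

(p, xzzzz, Z)
  read x, top Z: go to s, push DZ → (s, zzzz, DZ)
  read z, top D: go to r, push BD → (r, zzz, BDZ)
  read z, top B: go to q, push DB → (q, zz, DBDZ)
  read z, top D: go to s, push ε → (s, z, BDZ)
  read z, top B: go to r, push ε → (r, ε, DZ)
All input consumed in state r with stack DZ.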